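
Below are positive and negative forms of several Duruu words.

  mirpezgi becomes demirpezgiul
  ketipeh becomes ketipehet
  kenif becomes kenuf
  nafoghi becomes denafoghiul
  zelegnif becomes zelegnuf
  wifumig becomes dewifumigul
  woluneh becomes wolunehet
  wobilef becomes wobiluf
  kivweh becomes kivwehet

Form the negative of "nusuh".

wobilef and ketipeh both have last vowel 'e' yet inflect differently (wobiluf, ketipehet), so the last vowel is not what conditions the rule; the final letter is.
"nusuh" ends in -h. The stems ending in -h (ketipeh → ketipehet, kivweh → kivwehet, woluneh → wolunehet) add -et.
The other patterns: stems ending in -f change the last vowel to 'u'; stems ending in -g or -i add de- … -ul around the stem.
So nusuh → nusuhet.

nusuhet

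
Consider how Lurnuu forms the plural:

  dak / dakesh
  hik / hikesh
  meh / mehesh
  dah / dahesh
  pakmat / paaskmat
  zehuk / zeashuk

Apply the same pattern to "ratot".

raastot

dak and zehuk both end in -k yet inflect differently (dakesh, zeashuk), so the final letter is not what conditions the rule; the number of vowels is.
"ratot" has 2 vowels. The stems with 2 vowels (pakmat → paaskmat, zehuk → zeashuk) insert -as- after the first vowel.
The other pattern: stems with 1 vowel add -esh.
So ratot → raastot.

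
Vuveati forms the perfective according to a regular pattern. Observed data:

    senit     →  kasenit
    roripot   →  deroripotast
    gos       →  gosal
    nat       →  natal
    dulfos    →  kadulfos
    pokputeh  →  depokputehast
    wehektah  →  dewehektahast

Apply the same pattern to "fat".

"fat" has 1 vowel. The stems with 1 vowel (gos → gosal, nat → natal) add -al.
The other patterns: stems with 2 vowels add the prefix ka-; stems with 3 vowels add de- … -ast around the stem.
So fat → fatal.

fatal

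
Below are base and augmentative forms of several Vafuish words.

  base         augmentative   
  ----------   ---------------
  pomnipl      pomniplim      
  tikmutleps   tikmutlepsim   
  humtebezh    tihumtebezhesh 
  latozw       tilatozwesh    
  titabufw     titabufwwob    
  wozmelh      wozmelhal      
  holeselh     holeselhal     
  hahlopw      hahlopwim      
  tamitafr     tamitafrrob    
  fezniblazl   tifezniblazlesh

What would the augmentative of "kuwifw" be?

kuwifwwob

humtebezh and holeselh both end in -h yet inflect differently (tihumtebezhesh, holeselhal), so the final letter is not what conditions the rule; the second-to-last letter is.
"kuwifw" has second-to-last letter 'f'. The stems whose second-to-last letter is 'f' (tamitafr → tamitafrrob, titabufw → titabufwwob) double the final consonant and add -ob.
So kuwifw → kuwifwwob.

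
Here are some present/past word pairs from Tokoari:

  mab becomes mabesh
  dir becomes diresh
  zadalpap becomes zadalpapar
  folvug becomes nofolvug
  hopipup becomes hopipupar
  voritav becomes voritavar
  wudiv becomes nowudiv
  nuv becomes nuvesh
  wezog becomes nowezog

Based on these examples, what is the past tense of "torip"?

"torip" has 2 vowels. The stems with 2 vowels (wudiv → nowudiv, wezog → nowezog, folvug → nofolvug) add the prefix no-.
The other patterns: stems with 1 vowel add -esh; stems with 3 vowels add -ar.
So torip → notorip.

notorip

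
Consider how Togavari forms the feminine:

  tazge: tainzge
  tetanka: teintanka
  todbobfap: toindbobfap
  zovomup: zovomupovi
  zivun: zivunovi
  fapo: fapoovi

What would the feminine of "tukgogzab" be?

todbobfap and zovomup both end in -p yet inflect differently (toindbobfap, zovomupovi), so the final letter is not what conditions the rule; the first letter is.
"tukgogzab" begins with t-. The stems beginning with t- (tazge → tainzge, tetanka → teintanka, todbobfap → toindbobfap) insert -in- after the first vowel.
The other pattern: stems beginning with f- or z- add -ovi.
So tukgogzab → tuinkgogzab.

tuinkgogzab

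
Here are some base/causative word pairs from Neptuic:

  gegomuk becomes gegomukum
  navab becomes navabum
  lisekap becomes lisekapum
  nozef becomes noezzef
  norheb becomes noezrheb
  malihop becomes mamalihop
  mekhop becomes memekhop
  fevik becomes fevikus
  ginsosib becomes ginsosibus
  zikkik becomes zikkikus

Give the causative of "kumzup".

kumzupum

navab and norheb both end in -b yet inflect differently (navabum, noezrheb), so the final letter is not what conditions the rule; the last vowel is.
"kumzup" has last vowel 'u'. The one such stem in the data (gegomuk → gegomukum) adds -um, so the same rule applies.
So kumzup → kumzupum.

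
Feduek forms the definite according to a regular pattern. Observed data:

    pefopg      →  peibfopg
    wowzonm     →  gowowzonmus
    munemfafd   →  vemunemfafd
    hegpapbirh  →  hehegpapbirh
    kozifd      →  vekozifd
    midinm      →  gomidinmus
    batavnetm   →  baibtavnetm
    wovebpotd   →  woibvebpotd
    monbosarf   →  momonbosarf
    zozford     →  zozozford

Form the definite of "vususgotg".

zozford and munemfafd both end in -d yet inflect differently (zozozford, vemunemfafd), so the final letter is not what conditions the rule; the second-to-last letter is.
"vususgotg" has second-to-last letter 't'. The stems whose second-to-last letter is 't' (wovebpotd → woibvebpotd, batavnetm → baibtavnetm) insert -ib- after the first vowel.
The other patterns: stems whose second-to-last letter is 'r' repeat the first consonant+vowel as a prefix; stems whose second-to-last letter is 'n' add go- … -us around the stem; stems whose second-to-last letter is 'f' add the prefix ve-.
So vususgotg → vuibsusgotg.

vuibsusgotg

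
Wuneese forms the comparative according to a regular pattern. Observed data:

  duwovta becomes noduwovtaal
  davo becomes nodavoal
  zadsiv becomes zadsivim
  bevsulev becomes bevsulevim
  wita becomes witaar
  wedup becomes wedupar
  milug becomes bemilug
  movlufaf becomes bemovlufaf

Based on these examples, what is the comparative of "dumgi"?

nodumgial

duwovta and wita both end in -a yet inflect differently (noduwovtaal, witaar), so the final letter is not what conditions the rule; the first letter is.
"dumgi" begins with d-. The stems beginning with d- (duwovta → noduwovtaal, davo → nodavoal) add no- … -al around the stem.
The other patterns: stems beginning with b- or z- add -im; stems beginning with w- add -ar; stems beginning with m- add the prefix be-.
So dumgi → nodumgial.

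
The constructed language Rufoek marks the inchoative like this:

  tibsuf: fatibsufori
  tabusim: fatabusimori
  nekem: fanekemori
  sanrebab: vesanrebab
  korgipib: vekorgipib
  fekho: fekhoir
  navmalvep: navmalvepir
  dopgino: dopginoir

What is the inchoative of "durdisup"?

durdisupir

"durdisup" ends in -p. The one such stem in the data (navmalvep → navmalvepir) adds -ir, so the same rule applies.
The other patterns: stems ending in -f or -m add fa- … -ori around the stem; stems ending in -b add the prefix ve-.
So durdisup → durdisupir.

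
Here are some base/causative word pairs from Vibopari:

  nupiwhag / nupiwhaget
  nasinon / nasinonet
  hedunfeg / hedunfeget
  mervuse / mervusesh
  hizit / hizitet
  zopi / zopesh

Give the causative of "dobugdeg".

mervuse and hedunfeg both have last vowel 'e' yet inflect differently (mervusesh, hedunfeget), so the last vowel is not what conditions the rule; whether the stem ends in a vowel or a consonant is.
"dobugdeg" ends in a consonant. The stems ending in a consonant (hedunfeg → hedunfeget, nasinon → nasinonet, hizit → hizitet) add -et.
So dobugdeg → dobugdeget.

dobugdeget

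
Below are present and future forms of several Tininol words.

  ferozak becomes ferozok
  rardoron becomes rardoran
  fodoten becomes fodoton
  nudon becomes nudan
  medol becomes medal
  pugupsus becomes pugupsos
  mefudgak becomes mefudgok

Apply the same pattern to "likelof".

likelaf

"likelof" has last vowel 'o'. The stems whose last vowel is 'o' (medol → medal, rardoron → rardoran, nudon → nudan) change the last vowel to 'a'.
The other pattern: stems whose last vowel is 'a', 'e' or 'u' change the last vowel to 'o'.
So likelof → likelaf.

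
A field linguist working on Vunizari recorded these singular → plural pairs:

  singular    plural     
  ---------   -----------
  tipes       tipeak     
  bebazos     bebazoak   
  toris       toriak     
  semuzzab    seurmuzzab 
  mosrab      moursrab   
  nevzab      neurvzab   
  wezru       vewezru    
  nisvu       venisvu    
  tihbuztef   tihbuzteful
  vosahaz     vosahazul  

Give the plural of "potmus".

tipes and tihbuztef both have last vowel 'e' yet inflect differently (tipeak, tihbuzteful), so the last vowel is not what conditions the rule; the final letter is.
"potmus" ends in -s. The stems ending in -s (tipes → tipeak, bebazos → bebazoak, toris → toriak) drop the final letter and add -ak.
The other patterns: stems ending in -b insert -ur- after the first vowel; stems ending in -u add the prefix ve-; stems ending in -f or -z add -ul.
So potmus → potmuak.

potmuak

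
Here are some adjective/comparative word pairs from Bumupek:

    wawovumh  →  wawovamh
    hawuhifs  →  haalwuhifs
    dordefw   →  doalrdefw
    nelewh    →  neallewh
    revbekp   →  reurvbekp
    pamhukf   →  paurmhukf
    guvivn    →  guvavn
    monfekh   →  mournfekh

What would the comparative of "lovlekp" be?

lourvlekp

monfekh and nelewh both end in -h yet inflect differently (mournfekh, neallewh), so the final letter is not what conditions the rule; the second-to-last letter is.
"lovlekp" has second-to-last letter 'k'. The stems whose second-to-last letter is 'k' (revbekp → reurvbekp, pamhukf → paurmhukf, monfekh → mournfekh) insert -ur- after the first vowel.
The other patterns: stems whose second-to-last letter is 'f' or 'w' insert -al- after the first vowel; stems whose second-to-last letter is 'm' or 'v' change the last vowel to 'a'.
So lovlekp → lourvlekp.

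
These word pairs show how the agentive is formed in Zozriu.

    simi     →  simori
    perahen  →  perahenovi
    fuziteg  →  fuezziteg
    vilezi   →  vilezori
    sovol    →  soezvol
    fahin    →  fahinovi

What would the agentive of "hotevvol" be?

simi and fahin both have last vowel 'i' yet inflect differently (simori, fahinovi), so the last vowel is not what conditions the rule; the final letter is.
"hotevvol" ends in -l. The one such stem in the data (sovol → soezvol) inserts -ez- after the first vowel (as does fuziteg), so the same rule applies.
So hotevvol → hoeztevvol.

hoeztevvol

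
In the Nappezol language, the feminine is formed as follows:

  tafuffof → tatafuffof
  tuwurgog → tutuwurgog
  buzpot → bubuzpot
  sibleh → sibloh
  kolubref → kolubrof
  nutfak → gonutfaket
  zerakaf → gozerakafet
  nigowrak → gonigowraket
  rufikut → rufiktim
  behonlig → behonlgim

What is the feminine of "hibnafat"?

tafuffof and kolubref both end in -f yet inflect differently (tatafuffof, kolubrof), so the final letter is not what conditions the rule; the last vowel is.
"hibnafat" has last vowel 'a'. The stems whose last vowel is 'a' (nutfak → gonutfaket, zerakaf → gozerakafet, nigowrak → gonigowraket) add go- … -et around the stem.
The other patterns: stems whose last vowel is 'o' repeat the first consonant+vowel as a prefix; stems whose last vowel is 'e' change the last vowel to 'o'; stems whose last vowel is 'i' or 'u' delete the last vowel and add -im.
So hibnafat → gohibnafatet.

gohibnafatet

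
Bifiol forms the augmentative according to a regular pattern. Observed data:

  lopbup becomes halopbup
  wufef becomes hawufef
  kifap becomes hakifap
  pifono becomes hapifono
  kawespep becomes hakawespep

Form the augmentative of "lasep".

Every pair shown (lopbup → halopbup, wufef → hawufef, kifap → hakifap, …) follows the same rule: add the prefix ha-.
So lasep → halasep.

halasep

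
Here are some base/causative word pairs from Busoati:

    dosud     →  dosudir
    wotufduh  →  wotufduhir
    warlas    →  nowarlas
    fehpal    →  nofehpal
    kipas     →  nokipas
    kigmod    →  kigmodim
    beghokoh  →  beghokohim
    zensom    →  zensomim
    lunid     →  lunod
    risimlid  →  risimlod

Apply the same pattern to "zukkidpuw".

"zukkidpuw" has last vowel 'u'. The stems whose last vowel is 'u' (dosud → dosudir, wotufduh → wotufduhir) add -ir.
So zukkidpuw → zukkidpuwir.

zukkidpuwir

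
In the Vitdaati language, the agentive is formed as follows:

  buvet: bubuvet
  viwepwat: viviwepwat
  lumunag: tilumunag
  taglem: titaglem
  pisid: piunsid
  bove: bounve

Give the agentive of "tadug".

viwepwat and lumunag both have last vowel 'a' yet inflect differently (viviwepwat, tilumunag), so the last vowel is not what conditions the rule; the final letter is.
"tadug" ends in -g. The one such stem in the data (lumunag → tilumunag) adds the prefix ti-, so the same rule applies.
So tadug → titadug.

titadug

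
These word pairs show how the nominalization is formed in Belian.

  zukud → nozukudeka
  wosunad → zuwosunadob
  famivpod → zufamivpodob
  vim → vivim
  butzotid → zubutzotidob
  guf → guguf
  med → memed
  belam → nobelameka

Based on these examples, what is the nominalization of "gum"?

vim and belam both end in -m yet inflect differently (vivim, nobelameka), so the final letter is not what conditions the rule; the number of vowels is.
"gum" has 1 vowel. The stems with 1 vowel (med → memed, vim → vivim, guf → guguf) repeat the first consonant+vowel as a prefix.
So gum → gugum.

gugum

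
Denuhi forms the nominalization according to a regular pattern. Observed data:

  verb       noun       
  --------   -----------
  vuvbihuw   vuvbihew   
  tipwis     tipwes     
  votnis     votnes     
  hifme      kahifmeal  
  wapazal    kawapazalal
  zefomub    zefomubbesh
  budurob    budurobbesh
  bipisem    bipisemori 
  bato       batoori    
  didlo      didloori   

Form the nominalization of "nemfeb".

nemfebbesh

vuvbihuw and zefomub both have last vowel 'u' yet inflect differently (vuvbihew, zefomubbesh), so the last vowel is not what conditions the rule; the final letter is.
"nemfeb" ends in -b. The stems ending in -b (zefomub → zefomubbesh, budurob → budurobbesh) double the final consonant and add -esh.
The other patterns: stems ending in -s or -w change the last vowel to 'e'; stems ending in -e or -l add ka- … -al around the stem; stems ending in -m or -o add -ori.
So nemfeb → nemfebbesh.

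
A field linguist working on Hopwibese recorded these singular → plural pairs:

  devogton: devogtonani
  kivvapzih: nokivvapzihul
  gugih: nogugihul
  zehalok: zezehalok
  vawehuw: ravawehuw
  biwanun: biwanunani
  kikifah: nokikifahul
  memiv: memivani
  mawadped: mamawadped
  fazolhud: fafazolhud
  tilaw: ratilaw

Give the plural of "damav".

damavani

vawehuw and fazolhud both have last vowel 'u' yet inflect differently (ravawehuw, fafazolhud), so the last vowel is not what conditions the rule; the final letter is.
"damav" ends in -v. The one such stem in the data (memiv → memivani) adds -ani, so the same rule applies.
The other patterns: stems ending in -w add the prefix ra-; stems ending in -d or -k repeat the first consonant+vowel as a prefix; stems ending in -h add no- … -ul around the stem.
So damav → damavani.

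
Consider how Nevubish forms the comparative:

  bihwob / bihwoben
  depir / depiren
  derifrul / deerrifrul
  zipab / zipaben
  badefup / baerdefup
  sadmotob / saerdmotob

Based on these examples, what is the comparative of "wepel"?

wepelen

"wepel" has 2 vowels. The stems with 2 vowels (zipab → zipaben, depir → depiren, bihwob → bihwoben) add -en.
The other pattern: stems with 3 vowels insert -er- after the first vowel.
So wepel → wepelen.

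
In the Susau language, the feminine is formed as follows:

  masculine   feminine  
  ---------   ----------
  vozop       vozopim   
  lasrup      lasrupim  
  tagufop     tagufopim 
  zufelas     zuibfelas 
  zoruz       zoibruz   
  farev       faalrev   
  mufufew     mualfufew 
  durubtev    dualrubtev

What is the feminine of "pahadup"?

lasrup and zoruz both have last vowel 'u' yet inflect differently (lasrupim, zoibruz), so the last vowel is not what conditions the rule; the final letter is.
"pahadup" ends in -p. The stems ending in -p (vozop → vozopim, lasrup → lasrupim, tagufop → tagufopim) add -im.
So pahadup → pahadupim.

pahadupim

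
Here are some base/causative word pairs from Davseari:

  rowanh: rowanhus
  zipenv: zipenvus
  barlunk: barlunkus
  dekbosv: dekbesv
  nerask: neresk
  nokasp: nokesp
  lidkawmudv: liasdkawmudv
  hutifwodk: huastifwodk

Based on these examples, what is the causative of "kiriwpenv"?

kiriwpenvus

zipenv and dekbosv both end in -v yet inflect differently (zipenvus, dekbesv), so the final letter is not what conditions the rule; the second-to-last letter is.
"kiriwpenv" has second-to-last letter 'n'. The stems whose second-to-last letter is 'n' (rowanh → rowanhus, zipenv → zipenvus, barlunk → barlunkus) add -us.
The other patterns: stems whose second-to-last letter is 's' change the last vowel to 'e'; stems whose second-to-last letter is 'd' insert -as- after the first vowel.
So kiriwpenv → kiriwpenvus.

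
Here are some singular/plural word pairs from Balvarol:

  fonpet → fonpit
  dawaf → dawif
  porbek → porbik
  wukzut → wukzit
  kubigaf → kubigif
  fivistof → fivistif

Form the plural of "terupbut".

terupbit

Every pair shown (fonpet → fonpit, dawaf → dawif, porbek → porbik, …) follows the same rule: change the last vowel to 'i'.
So terupbut → terupbit.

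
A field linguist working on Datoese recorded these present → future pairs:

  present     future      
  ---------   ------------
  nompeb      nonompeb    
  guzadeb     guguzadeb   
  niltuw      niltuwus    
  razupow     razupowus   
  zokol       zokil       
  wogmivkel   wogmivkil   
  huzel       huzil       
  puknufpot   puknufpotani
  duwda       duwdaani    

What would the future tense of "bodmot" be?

"bodmot" ends in -t. The one such stem in the data (puknufpot → puknufpotani) adds -ani, so the same rule applies.
So bodmot → bodmotani.

bodmotani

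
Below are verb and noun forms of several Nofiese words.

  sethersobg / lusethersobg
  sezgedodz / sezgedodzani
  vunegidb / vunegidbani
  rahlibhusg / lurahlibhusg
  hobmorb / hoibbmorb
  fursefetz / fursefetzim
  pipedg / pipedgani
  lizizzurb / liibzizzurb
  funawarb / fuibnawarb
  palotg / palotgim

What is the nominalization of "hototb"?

"hototb" has second-to-last letter 't'. The stems whose second-to-last letter is 't' (fursefetz → fursefetzim, palotg → palotgim) add -im.
The other patterns: stems whose second-to-last letter is 'd' add -ani; stems whose second-to-last letter is 'r' insert -ib- after the first vowel; stems whose second-to-last letter is 'b' or 's' add the prefix lu-.
So hototb → hototbim.

hototbim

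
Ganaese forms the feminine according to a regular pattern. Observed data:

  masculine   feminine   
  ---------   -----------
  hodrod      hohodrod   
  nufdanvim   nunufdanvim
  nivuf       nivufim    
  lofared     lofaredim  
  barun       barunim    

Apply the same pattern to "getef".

getefim

hodrod and lofared both end in -d yet inflect differently (hohodrod, lofaredim), so the final letter is not what conditions the rule; the last vowel is.
"getef" has last vowel 'e'. The one such stem in the data (lofared → lofaredim) adds -im, so the same rule applies.
So getef → getefim.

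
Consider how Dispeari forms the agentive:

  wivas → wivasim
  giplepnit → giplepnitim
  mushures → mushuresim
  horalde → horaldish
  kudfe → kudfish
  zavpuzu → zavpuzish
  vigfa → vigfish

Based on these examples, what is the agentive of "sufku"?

mushures and horalde both have last vowel 'e' yet inflect differently (mushuresim, horaldish), so the last vowel is not what conditions the rule; whether the stem ends in a vowel or a consonant is.
"sufku" ends in a vowel. The stems ending in a vowel (horalde → horaldish, kudfe → kudfish, zavpuzu → zavpuzish) drop the final letter and add -ish.
So sufku → sufkish.

sufkish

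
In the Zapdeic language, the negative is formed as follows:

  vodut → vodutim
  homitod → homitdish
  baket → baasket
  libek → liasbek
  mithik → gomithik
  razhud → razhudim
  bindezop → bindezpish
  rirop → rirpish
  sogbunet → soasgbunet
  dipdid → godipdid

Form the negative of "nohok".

nohkish

razhud and homitod both end in -d yet inflect differently (razhudim, homitdish), so the final letter is not what conditions the rule; the last vowel is.
"nohok" has last vowel 'o'. The stems whose last vowel is 'o' (homitod → homitdish, bindezop → bindezpish, rirop → rirpish) delete the last vowel and add -ish.
The other patterns: stems whose last vowel is 'u' add -im; stems whose last vowel is 'e' insert -as- after the first vowel; stems whose last vowel is 'i' add the prefix go-.
So nohok → nohkish.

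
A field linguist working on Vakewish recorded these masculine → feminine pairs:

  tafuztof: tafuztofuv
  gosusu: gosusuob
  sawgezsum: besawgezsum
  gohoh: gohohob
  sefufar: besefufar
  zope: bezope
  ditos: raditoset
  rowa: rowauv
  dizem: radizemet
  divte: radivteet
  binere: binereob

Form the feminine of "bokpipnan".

binere and zope both end in -e yet inflect differently (binereob, bezope), so the final letter is not what conditions the rule; the first letter is.
"bokpipnan" begins with b-. The one such stem in the data (binere → binereob) adds -ob, so the same rule applies.
The other patterns: stems beginning with s- or z- add the prefix be-; stems beginning with d- add ra- … -et around the stem; stems beginning with r- or t- add -uv.
So bokpipnan → bokpipnanob.

bokpipnanob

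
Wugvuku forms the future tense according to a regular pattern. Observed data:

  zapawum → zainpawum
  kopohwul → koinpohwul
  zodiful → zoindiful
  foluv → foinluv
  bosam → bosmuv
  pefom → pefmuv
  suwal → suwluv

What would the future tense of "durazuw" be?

zapawum and bosam both end in -m yet inflect differently (zainpawum, bosmuv), so the final letter is not what conditions the rule; the last vowel is.
"durazuw" has last vowel 'u'. The stems whose last vowel is 'u' (zapawum → zainpawum, kopohwul → koinpohwul, zodiful → zoindiful) insert -in- after the first vowel.
So durazuw → duinrazuw.

duinrazuw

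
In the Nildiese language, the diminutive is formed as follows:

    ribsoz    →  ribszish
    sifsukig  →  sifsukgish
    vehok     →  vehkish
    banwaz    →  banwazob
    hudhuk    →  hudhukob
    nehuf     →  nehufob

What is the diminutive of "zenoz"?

ribsoz and banwaz both end in -z yet inflect differently (ribszish, banwazob), so the final letter is not what conditions the rule; the last vowel is.
"zenoz" has last vowel 'o'. The stems whose last vowel is 'o' (ribsoz → ribszish, vehok → vehkish) delete the last vowel and add -ish.
So zenoz → zenzish.

zenzish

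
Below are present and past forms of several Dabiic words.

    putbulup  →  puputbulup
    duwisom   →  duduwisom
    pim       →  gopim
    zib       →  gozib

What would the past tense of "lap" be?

duwisom and pim both end in -m yet inflect differently (duduwisom, gopim), so the final letter is not what conditions the rule; the number of vowels is.
"lap" has 1 vowel. The stems with 1 vowel (pim → gopim, zib → gozib) add the prefix go-.
The other pattern: stems with 3 vowels repeat the first consonant+vowel as a prefix.
So lap → golap.

golap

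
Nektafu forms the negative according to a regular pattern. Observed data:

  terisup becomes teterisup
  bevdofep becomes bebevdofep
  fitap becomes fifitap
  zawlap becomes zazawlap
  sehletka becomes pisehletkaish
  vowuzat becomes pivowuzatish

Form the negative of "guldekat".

fitap and sehletka both have last vowel 'a' yet inflect differently (fifitap, pisehletkaish), so the last vowel is not what conditions the rule; the final letter is.
"guldekat" ends in -t. The one such stem in the data (vowuzat → pivowuzatish) adds pi- … -ish around the stem, so the same rule applies.
So guldekat → piguldekatish.

piguldekatish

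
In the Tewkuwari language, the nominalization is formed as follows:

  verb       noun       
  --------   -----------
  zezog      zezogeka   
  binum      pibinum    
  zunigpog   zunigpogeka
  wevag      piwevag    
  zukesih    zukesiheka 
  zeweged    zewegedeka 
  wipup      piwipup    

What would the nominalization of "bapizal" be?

zezog and wevag both end in -g yet inflect differently (zezogeka, piwevag), so the final letter is not what conditions the rule; the first letter is.
"bapizal" begins with b-. The one such stem in the data (binum → pibinum) adds the prefix pi-, so the same rule applies.
The other pattern: stems beginning with z- add -eka.
So bapizal → pibapizal.

pibapizal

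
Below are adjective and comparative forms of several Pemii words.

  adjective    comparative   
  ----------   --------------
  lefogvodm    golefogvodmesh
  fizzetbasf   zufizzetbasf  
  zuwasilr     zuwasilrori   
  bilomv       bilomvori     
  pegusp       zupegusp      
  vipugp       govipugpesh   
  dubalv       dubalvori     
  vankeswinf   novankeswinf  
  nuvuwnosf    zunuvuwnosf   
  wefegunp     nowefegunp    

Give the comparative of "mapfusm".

wefegunp and vipugp both end in -p yet inflect differently (nowefegunp, govipugpesh), so the final letter is not what conditions the rule; the second-to-last letter is.
"mapfusm" has second-to-last letter 's'. The stems whose second-to-last letter is 's' (pegusp → zupegusp, fizzetbasf → zufizzetbasf, nuvuwnosf → zunuvuwnosf) add the prefix zu-.
So mapfusm → zumapfusm.

zumapfusm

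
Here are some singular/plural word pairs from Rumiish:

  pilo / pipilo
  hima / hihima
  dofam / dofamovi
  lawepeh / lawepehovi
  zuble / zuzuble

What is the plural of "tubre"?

tutubre

dofam and hima both have last vowel 'a' yet inflect differently (dofamovi, hihima), so the last vowel is not what conditions the rule; whether the stem ends in a vowel or a consonant is.
"tubre" ends in a vowel. The stems ending in a vowel (pilo → pipilo, hima → hihima, zuble → zuzuble) repeat the first consonant+vowel as a prefix.
So tubre → tutubre.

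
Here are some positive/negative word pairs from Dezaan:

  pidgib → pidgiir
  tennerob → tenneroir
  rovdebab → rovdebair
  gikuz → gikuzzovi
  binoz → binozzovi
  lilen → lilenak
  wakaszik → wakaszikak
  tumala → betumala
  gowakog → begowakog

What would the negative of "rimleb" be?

tennerob and binoz both have last vowel 'o' yet inflect differently (tenneroir, binozzovi), so the last vowel is not what conditions the rule; the final letter is.
"rimleb" ends in -b. The stems ending in -b (pidgib → pidgiir, tennerob → tenneroir, rovdebab → rovdebair) drop the final letter and add -ir.
The other patterns: stems ending in -z double the final consonant and add -ovi; stems ending in -k or -n add -ak; stems ending in -a or -g add the prefix be-.
So rimleb → rimleir.

rimleir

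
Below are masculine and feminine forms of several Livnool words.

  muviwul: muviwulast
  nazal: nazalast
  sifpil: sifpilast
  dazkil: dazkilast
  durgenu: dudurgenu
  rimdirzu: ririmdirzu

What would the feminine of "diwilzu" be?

muviwul and durgenu both have last vowel 'u' yet inflect differently (muviwulast, dudurgenu), so the last vowel is not what conditions the rule; the final letter is.
"diwilzu" ends in -u. The stems ending in -u (durgenu → dudurgenu, rimdirzu → ririmdirzu) repeat the first consonant+vowel as a prefix.
So diwilzu → didiwilzu.

didiwilzu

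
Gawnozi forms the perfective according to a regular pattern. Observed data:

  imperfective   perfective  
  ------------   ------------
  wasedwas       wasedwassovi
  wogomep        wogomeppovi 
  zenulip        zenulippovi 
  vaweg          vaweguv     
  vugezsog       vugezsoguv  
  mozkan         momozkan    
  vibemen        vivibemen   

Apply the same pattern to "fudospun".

fufudospun

wogomep and vaweg both have last vowel 'e' yet inflect differently (wogomeppovi, vaweguv), so the last vowel is not what conditions the rule; the final letter is.
"fudospun" ends in -n. The stems ending in -n (mozkan → momozkan, vibemen → vivibemen) repeat the first consonant+vowel as a prefix.
The other patterns: stems ending in -p or -s double the final consonant and add -ovi; stems ending in -g add -uv.
So fudospun → fufudospun.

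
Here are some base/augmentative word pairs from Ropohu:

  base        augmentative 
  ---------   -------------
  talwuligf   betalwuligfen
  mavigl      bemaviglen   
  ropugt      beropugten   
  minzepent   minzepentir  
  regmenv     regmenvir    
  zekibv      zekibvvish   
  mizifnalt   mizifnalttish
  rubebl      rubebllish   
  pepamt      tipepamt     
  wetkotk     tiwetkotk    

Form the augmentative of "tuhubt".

ropugt and minzepent both end in -t yet inflect differently (beropugten, minzepentir), so the final letter is not what conditions the rule; the second-to-last letter is.
"tuhubt" has second-to-last letter 'b'. The stems whose second-to-last letter is 'b' (zekibv → zekibvvish, rubebl → rubebllish) double the final consonant and add -ish.
The other patterns: stems whose second-to-last letter is 'g' add be- … -en around the stem; stems whose second-to-last letter is 'n' add -ir; stems whose second-to-last letter is 'm' or 't' add the prefix ti-.
So tuhubt → tuhubttish.

tuhubttish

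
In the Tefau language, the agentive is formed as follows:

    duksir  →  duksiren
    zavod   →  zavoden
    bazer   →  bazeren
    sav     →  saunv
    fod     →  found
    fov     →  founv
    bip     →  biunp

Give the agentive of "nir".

niunr

zavod and fod both end in -d yet inflect differently (zavoden, found), so the final letter is not what conditions the rule; the number of vowels is.
"nir" has 1 vowel. The stems with 1 vowel (sav → saunv, fod → found, fov → founv) insert -un- after the first vowel.
The other pattern: stems with 2 vowels add -en.
So nir → niunr.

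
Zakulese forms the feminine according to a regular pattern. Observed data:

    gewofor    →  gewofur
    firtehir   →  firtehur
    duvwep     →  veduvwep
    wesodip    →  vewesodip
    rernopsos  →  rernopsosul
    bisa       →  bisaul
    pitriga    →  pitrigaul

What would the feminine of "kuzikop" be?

vekuzikop

firtehir and wesodip both have last vowel 'i' yet inflect differently (firtehur, vewesodip), so the last vowel is not what conditions the rule; the final letter is.
"kuzikop" ends in -p. The stems ending in -p (duvwep → veduvwep, wesodip → vewesodip) add the prefix ve-.
So kuzikop → vekuzikop.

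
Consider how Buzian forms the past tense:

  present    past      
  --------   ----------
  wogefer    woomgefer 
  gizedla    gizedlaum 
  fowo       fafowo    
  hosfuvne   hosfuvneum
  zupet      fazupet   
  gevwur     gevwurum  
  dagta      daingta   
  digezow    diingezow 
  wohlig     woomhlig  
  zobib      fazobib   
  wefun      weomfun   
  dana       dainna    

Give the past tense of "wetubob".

wogefer and gevwur both end in -r yet inflect differently (woomgefer, gevwurum), so the final letter is not what conditions the rule; the first letter is.
"wetubob" begins with w-. The stems beginning with w- (wohlig → woomhlig, wogefer → woomgefer, wefun → weomfun) insert -om- after the first vowel.
So wetubob → weomtubob.

weomtubob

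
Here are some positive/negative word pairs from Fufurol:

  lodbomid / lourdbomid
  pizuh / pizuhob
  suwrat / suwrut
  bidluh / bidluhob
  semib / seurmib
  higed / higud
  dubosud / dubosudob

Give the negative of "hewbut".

lodbomid and dubosud both end in -d yet inflect differently (lourdbomid, dubosudob), so the final letter is not what conditions the rule; the last vowel is.
"hewbut" has last vowel 'u'. The stems whose last vowel is 'u' (dubosud → dubosudob, pizuh → pizuhob, bidluh → bidluhob) add -ob.
The other patterns: stems whose last vowel is 'i' insert -ur- after the first vowel; stems whose last vowel is 'a' or 'e' change the last vowel to 'u'.
So hewbut → hewbutob.

hewbutob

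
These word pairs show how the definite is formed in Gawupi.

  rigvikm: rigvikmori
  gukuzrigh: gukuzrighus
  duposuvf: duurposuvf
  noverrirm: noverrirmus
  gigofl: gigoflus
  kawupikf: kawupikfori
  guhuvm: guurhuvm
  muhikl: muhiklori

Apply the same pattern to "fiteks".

kawupikf and duposuvf both end in -f yet inflect differently (kawupikfori, duurposuvf), so the final letter is not what conditions the rule; the second-to-last letter is.
"fiteks" has second-to-last letter 'k'. The stems whose second-to-last letter is 'k' (kawupikf → kawupikfori, rigvikm → rigvikmori, muhikl → muhiklori) add -ori.
The other patterns: stems whose second-to-last letter is 'v' insert -ur- after the first vowel; stems whose second-to-last letter is 'f', 'g' or 'r' add -us.
So fiteks → fiteksori.

fiteksori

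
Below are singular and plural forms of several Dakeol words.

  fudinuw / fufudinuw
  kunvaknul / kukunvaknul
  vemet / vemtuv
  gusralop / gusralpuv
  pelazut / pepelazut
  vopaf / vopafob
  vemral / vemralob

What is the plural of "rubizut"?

rurubizut

vemral and kunvaknul both end in -l yet inflect differently (vemralob, kukunvaknul), so the final letter is not what conditions the rule; the last vowel is.
"rubizut" has last vowel 'u'. The stems whose last vowel is 'u' (pelazut → pepelazut, kunvaknul → kukunvaknul, fudinuw → fufudinuw) repeat the first consonant+vowel as a prefix.
The other patterns: stems whose last vowel is 'a' add -ob; stems whose last vowel is 'e' or 'o' delete the last vowel and add -uv.
So rubizut → rurubizut.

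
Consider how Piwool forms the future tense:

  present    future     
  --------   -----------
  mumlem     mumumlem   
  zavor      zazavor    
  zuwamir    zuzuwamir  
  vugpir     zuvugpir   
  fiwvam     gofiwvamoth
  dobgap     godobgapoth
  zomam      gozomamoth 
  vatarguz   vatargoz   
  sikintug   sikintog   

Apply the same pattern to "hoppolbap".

gohoppolbapoth

"hoppolbap" has last vowel 'a'. The stems whose last vowel is 'a' (fiwvam → gofiwvamoth, dobgap → godobgapoth, zomam → gozomamoth) add go- … -oth around the stem.
The other patterns: stems whose last vowel is 'e' or 'o' repeat the first consonant+vowel as a prefix; stems whose last vowel is 'i' add the prefix zu-; stems whose last vowel is 'u' change the last vowel to 'o'.
So hoppolbap → gohoppolbapoth.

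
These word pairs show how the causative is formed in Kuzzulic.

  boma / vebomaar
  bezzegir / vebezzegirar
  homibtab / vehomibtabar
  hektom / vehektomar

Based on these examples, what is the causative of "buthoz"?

vebuthozar

Every pair shown (boma → vebomaar, bezzegir → vebezzegirar, homibtab → vehomibtabar, …) follows the same rule: add ve- … -ar around the stem.
So buthoz → vebuthozar.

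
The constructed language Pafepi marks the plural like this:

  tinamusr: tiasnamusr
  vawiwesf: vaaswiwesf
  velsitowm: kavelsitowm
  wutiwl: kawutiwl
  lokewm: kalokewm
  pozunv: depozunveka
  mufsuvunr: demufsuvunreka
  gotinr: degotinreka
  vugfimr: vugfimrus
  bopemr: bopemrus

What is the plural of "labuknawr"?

tinamusr and mufsuvunr both end in -r yet inflect differently (tiasnamusr, demufsuvunreka), so the final letter is not what conditions the rule; the second-to-last letter is.
"labuknawr" has second-to-last letter 'w'. The stems whose second-to-last letter is 'w' (velsitowm → kavelsitowm, wutiwl → kawutiwl, lokewm → kalokewm) add the prefix ka-.
The other patterns: stems whose second-to-last letter is 's' insert -as- after the first vowel; stems whose second-to-last letter is 'n' add de- … -eka around the stem; stems whose second-to-last letter is 'm' add -us.
So labuknawr → kalabuknawr.

kalabuknawr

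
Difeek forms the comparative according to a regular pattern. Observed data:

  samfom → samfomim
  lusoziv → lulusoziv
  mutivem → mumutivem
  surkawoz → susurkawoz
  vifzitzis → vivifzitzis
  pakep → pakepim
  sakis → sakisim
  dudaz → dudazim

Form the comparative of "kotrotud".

vifzitzis and sakis both end in -s yet inflect differently (vivifzitzis, sakisim), so the final letter is not what conditions the rule; the number of vowels is.
"kotrotud" has 3 vowels. The stems with 3 vowels (surkawoz → susurkawoz, lusoziv → lulusoziv, mutivem → mumutivem) repeat the first consonant+vowel as a prefix.
The other pattern: stems with 2 vowels add -im.
So kotrotud → kokotrotud.

kokotrotud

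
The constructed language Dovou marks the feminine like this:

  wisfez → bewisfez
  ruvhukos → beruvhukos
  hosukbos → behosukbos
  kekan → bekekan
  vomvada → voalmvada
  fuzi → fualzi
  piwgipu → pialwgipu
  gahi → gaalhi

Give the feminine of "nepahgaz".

"nepahgaz" ends in a consonant. The stems ending in a consonant (wisfez → bewisfez, ruvhukos → beruvhukos, hosukbos → behosukbos) add the prefix be-.
The other pattern: stems ending in a vowel insert -al- after the first vowel.
So nepahgaz → benepahgaz.

benepahgaz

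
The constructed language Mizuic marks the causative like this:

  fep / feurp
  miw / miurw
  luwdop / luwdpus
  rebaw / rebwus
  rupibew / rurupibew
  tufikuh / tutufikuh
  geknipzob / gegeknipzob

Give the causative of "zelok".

fep and luwdop both end in -p yet inflect differently (feurp, luwdpus), so the final letter is not what conditions the rule; the number of vowels is.
"zelok" has 2 vowels. The stems with 2 vowels (luwdop → luwdpus, rebaw → rebwus) delete the last vowel and add -us.
The other patterns: stems with 1 vowel insert -ur- after the first vowel; stems with 3 vowels repeat the first consonant+vowel as a prefix.
So zelok → zelkus.

zelkus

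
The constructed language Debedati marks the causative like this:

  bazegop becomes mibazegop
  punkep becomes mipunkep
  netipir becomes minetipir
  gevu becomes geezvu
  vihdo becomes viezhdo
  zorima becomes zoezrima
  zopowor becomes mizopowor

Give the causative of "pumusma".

vihdo and zopowor both have last vowel 'o' yet inflect differently (viezhdo, mizopowor), so the last vowel is not what conditions the rule; whether the stem ends in a vowel or a consonant is.
"pumusma" ends in a vowel. The stems ending in a vowel (vihdo → viezhdo, zorima → zoezrima, gevu → geezvu) insert -ez- after the first vowel.
The other pattern: stems ending in a consonant add the prefix mi-.
So pumusma → puezmusma.

puezmusma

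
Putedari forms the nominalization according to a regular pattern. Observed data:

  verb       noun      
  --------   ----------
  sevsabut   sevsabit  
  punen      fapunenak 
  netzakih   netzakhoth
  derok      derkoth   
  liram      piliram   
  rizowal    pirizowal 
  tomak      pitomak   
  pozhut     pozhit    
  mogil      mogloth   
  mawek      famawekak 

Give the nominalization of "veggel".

"veggel" has last vowel 'e'. The stems whose last vowel is 'e' (punen → fapunenak, mawek → famawekak) add fa- … -ak around the stem.
So veggel → faveggelak.

faveggelak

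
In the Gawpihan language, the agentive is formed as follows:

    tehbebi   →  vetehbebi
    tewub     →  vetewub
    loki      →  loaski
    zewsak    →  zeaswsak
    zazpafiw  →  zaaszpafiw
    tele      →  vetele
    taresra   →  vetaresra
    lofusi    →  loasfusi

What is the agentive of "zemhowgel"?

tehbebi and lofusi both end in -i yet inflect differently (vetehbebi, loasfusi), so the final letter is not what conditions the rule; the first letter is.
"zemhowgel" begins with z-. The stems beginning with z- (zazpafiw → zaaszpafiw, zewsak → zeaswsak) insert -as- after the first vowel.
So zemhowgel → zeasmhowgel.

zeasmhowgel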